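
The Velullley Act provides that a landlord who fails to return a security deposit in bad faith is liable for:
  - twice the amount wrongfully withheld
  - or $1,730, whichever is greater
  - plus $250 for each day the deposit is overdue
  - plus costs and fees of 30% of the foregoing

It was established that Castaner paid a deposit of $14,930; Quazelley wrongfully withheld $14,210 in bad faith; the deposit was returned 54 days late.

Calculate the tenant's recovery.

$54,496

Doubled: 2 × $14,210 = $28,420
Minimum $1,730: $28,420 meets the minimum, no increase.
Late-return penalty: 54 × $250 = $13,500
Damages plus late penalty: $28,420 + $13,500 = $41,920
Costs and fees: 30% of $41,920 = $12,576
Total recovery: $41,920 + $12,576 = $54,496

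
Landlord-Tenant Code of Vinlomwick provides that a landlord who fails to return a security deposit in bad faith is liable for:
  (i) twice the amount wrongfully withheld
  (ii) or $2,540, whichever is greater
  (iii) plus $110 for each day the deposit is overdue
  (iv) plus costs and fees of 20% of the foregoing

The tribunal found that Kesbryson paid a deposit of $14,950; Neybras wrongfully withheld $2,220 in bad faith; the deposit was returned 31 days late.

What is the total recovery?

$9,420

Doubled: 2 × $2,220 = $4,440
Minimum $2,540: $4,440 meets the minimum, no increase.
Late-return penalty: 31 × $110 = $3,410
Damages plus late penalty: $4,440 + $3,410 = $7,850
Costs and fees: 20% of $7,850 = $1,570
Total recovery: $7,850 + $1,570 = $9,420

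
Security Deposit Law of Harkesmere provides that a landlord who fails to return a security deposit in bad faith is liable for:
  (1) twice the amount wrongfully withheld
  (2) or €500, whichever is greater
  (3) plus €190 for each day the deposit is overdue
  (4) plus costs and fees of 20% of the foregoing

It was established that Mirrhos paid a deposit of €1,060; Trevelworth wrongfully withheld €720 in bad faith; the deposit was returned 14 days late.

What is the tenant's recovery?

€4,920

Doubled: 2 × €720 = €1,440
Minimum €500: €1,440 meets the minimum, no increase.
Late-return penalty: 14 × €190 = €2,660
Damages plus late penalty: €1,440 + €2,660 = €4,100
Costs and fees: 20% of €4,100 = €820
Total recovery: €4,100 + €820 = €4,920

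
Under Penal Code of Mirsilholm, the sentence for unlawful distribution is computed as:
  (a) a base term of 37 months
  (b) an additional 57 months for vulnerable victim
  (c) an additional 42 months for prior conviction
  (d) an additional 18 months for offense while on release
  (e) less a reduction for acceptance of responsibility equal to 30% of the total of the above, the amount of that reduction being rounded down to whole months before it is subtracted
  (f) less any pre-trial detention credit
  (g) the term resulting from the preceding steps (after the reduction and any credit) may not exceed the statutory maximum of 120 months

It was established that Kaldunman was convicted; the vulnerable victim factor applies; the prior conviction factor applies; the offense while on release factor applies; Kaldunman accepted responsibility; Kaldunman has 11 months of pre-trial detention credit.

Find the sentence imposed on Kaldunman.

Vulnerable victim enhancement: +57 months
Prior conviction enhancement: +42 months
Offense while on release enhancement: +18 months
Adjusted term: 37 months + 57 months + 42 months + 18 months = 154 months
Acceptance of responsibility reduction: 30% of 154 months = 46 months (rounded down)
After reduction: 154 − 46 = 108 months
Less pre-trial detention credit: 108 months − 11 months = 97 months
Cap at 120 months: 97 months is within the cap, no reduction.

97 months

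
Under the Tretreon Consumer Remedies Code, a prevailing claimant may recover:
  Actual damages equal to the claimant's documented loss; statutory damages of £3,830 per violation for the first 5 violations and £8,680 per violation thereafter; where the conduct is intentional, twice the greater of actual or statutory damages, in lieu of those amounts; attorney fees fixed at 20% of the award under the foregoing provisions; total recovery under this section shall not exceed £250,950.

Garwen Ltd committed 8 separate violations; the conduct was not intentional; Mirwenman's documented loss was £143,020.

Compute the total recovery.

First 5 violations: 5 × £3,830 = £19,150
Remaining violations: (8 − 5) × £8,680 = £26,040
Statutory damages: £19,150 + £26,040 = £45,190
Conduct not intentional: the in-lieu enhancement does not apply.
Actual plus statutory damages: £143,020 + £45,190 = £188,210
Attorney fees: 20% of £188,210 = £37,642
Total before cap: £188,210 + £37,642 = £225,852
Cap at £250,950: £225,852 is within the cap, no reduction.

£225,852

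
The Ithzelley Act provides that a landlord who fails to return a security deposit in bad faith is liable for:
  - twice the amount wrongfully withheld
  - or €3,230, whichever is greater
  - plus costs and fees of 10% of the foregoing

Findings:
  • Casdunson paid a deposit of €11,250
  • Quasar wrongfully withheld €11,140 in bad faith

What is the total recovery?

Doubled: 2 × €11,140 = €22,280
Minimum €3,230: €22,280 meets the minimum, no increase.
Costs and fees: 10% of €22,280 = €2,228
Total recovery: €22,280 + €2,228 = €24,508

€24,508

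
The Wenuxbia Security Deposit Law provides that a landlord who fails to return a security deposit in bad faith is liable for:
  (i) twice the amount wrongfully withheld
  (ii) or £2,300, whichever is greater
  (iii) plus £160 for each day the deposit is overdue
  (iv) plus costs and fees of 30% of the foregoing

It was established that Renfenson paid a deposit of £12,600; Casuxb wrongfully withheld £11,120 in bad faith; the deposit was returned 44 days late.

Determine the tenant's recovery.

Doubled: 2 × £11,120 = £22,240
Minimum £2,300: £22,240 meets the minimum, no increase.
Late-return penalty: 44 × £160 = £7,040
Damages plus late penalty: £22,240 + £7,040 = £29,280
Costs and fees: 30% of £29,280 = £8,784
Total recovery: £29,280 + £8,784 = £38,064

£38,064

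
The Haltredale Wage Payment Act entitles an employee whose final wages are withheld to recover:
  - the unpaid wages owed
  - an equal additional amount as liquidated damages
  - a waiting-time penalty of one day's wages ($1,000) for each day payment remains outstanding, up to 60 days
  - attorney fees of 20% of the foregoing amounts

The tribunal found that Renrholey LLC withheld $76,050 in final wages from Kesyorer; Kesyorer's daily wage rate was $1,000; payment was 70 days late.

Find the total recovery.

$254,520

Liquidated damages (equal amount): $76,050
Penalty days: min(70, 60) = 60
Waiting-time penalty: 60 × $1,000 = $60,000
Subtotal: $76,050 + $76,050 + $60,000 = $212,100
Attorney fees: 20% of $212,100 = $42,420
Total award: $212,100 + $42,420 = $254,520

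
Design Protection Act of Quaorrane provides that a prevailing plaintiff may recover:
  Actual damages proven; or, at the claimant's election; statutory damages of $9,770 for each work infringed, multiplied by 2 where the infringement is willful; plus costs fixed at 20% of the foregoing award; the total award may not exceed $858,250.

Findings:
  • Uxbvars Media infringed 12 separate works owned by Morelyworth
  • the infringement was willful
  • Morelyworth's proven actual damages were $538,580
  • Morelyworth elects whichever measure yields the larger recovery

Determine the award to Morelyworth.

Statutory damages: 12 × $9,770 = $117,240
Doubled: 2 × $117,240 = $234,480
Greater of actual damages ($538,580) or enhanced statutory damages ($234,480): $538,580
Costs: 20% of $538,580 = $107,716
Award plus costs: $538,580 + $107,716 = $646,296
Cap at $858,250: $646,296 is within the cap, no reduction.

$646,296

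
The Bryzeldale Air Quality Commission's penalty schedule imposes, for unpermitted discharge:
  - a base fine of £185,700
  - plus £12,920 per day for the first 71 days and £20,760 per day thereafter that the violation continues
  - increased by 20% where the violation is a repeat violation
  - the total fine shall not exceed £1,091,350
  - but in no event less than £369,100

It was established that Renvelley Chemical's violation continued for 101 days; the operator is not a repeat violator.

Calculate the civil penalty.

First 71 days: 71 × £12,920 = £917,320
Remaining days: (101 − 71) × £20,760 = £622,800
Per-day component: £917,320 + £622,800 = £1,540,120
Base plus per-day: £185,700 + £1,540,120 = £1,725,820
The operator is not a repeat violator: no 20% increase.
Cap at £1,091,350: £1,725,820 exceeds the cap → £1,091,350
Minimum £369,100: £1,091,350 meets the minimum, no increase.

£1,091,350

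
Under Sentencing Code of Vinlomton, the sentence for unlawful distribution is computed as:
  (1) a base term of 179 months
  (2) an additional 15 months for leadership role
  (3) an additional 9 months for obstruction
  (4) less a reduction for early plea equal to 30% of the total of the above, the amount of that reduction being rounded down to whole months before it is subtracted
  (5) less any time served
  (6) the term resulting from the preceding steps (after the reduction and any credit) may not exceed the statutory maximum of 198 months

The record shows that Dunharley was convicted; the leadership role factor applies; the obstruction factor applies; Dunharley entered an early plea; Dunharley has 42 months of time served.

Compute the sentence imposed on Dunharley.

101 months

Leadership role enhancement: +15 months
Obstruction enhancement: +9 months
Adjusted term: 179 months + 15 months + 9 months = 203 months
Early plea reduction: 30% of 203 months = 60 months (rounded down)
After reduction: 203 − 60 = 143 months
Less time served: 143 months − 42 months = 101 months
Cap at 198 months: 101 months is within the cap, no reduction.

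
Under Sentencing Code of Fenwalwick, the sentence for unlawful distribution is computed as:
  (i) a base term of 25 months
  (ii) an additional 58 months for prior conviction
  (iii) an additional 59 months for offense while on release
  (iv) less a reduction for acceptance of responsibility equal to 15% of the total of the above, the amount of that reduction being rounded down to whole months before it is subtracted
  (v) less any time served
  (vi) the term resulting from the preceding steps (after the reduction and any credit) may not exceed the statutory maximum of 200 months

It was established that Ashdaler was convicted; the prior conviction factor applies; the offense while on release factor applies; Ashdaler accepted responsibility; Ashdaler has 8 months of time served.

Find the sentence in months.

Prior conviction enhancement: +58 months
Offense while on release enhancement: +59 months
Adjusted term: 25 months + 58 months + 59 months = 142 months
Acceptance of responsibility reduction: 15% of 142 months = 21 months (rounded down)
After reduction: 142 − 21 = 121 months
Less time served: 121 months − 8 months = 113 months
Cap at 200 months: 113 months is within the cap, no reduction.

Sentence: 113 months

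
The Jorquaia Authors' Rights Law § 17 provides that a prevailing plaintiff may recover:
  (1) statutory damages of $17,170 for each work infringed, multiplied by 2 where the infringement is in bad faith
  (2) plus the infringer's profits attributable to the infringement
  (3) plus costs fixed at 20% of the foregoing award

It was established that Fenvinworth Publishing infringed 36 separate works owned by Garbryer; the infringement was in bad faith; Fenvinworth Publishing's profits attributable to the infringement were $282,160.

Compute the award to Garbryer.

$1,822,080

Statutory damages: 36 × $17,170 = $618,120
Doubled: 2 × $618,120 = $1,236,240
Combined award: $1,236,240 + $282,160 = $1,518,400
Costs: 20% of $1,518,400 = $303,680
Award plus costs: $1,518,400 + $303,680 = $1,822,080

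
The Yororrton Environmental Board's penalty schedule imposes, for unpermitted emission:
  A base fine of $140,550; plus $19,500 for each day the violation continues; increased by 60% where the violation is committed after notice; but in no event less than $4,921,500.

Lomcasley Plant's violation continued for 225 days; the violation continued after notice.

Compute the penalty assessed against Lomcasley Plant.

Per-day component: 225 × $19,500 = $4,387,500
Base plus per-day: $140,550 + $4,387,500 = $4,528,050
Enhancement: 60% of $4,528,050 = $2,716,830
Enhanced fine: $4,528,050 + $2,716,830 = $7,244,880
Minimum $4,921,500: $7,244,880 meets the minimum, no increase.

$7,244,880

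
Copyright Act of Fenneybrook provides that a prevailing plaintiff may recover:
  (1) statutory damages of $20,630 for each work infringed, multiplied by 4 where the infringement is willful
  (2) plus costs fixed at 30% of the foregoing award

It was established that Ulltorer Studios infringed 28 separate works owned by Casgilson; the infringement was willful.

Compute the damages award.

$3,003,728

Statutory damages: 28 × $20,630 = $577,640
Multiplied by 4: 4 × $577,640 = $2,310,560
Costs: 30% of $2,310,560 = $693,168
Award plus costs: $2,310,560 + $693,168 = $3,003,728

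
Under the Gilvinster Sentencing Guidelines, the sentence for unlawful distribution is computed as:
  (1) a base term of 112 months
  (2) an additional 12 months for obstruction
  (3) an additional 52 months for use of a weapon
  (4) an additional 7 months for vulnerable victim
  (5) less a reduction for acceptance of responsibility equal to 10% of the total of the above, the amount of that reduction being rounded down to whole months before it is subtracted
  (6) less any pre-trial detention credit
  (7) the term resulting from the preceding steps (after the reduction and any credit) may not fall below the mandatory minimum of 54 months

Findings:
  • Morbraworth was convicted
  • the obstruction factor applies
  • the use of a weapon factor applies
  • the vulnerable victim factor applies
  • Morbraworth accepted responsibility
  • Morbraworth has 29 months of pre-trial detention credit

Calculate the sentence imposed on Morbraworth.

136 months

Obstruction enhancement: +12 months
Use of a weapon enhancement: +52 months
Vulnerable victim enhancement: +7 months
Adjusted term: 112 months + 12 months + 52 months + 7 months = 183 months
Acceptance of responsibility reduction: 10% of 183 months = 18 months (rounded down)
After reduction: 183 − 18 = 165 months
Less pre-trial detention credit: 165 months − 29 months = 136 months
Minimum 54 months: 136 months meets the minimum, no increase.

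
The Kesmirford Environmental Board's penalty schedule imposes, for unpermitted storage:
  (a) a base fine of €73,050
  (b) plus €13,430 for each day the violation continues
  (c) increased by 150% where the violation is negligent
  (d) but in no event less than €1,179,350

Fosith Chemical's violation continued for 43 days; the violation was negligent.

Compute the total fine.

€1,626,350

Per-day component: 43 × €13,430 = €577,490
Base plus per-day: €73,050 + €577,490 = €650,540
Enhancement: 150% of €650,540 = €975,810
Enhanced fine: €650,540 + €975,810 = €1,626,350
Minimum €1,179,350: €1,626,350 meets the minimum, no increase.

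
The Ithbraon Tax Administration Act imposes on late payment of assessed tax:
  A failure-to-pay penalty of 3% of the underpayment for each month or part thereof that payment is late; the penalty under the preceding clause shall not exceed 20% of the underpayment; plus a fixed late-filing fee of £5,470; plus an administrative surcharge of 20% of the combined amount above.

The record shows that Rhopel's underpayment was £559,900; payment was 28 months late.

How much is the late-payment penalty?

£140,940

Accrued rate: 3% × 28 = 84%, capped at 20% → 20%
Failure-to-pay penalty: 20% of £559,900 = £111,980
Penalty before surcharge: £111,980 + £5,470 = £117,450
Administrative surcharge: 20% of £117,450 = £23,490
Total penalty: £117,450 + £23,490 = £140,940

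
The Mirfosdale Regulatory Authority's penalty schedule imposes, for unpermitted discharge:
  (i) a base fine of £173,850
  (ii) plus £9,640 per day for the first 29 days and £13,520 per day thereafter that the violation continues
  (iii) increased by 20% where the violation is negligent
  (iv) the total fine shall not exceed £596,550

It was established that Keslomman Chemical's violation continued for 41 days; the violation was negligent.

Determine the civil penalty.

Civil penalty: £596,550

First 29 days: 29 × £9,640 = £279,560
Remaining days: (41 − 29) × £13,520 = £162,240
Per-day component: £279,560 + £162,240 = £441,800
Base plus per-day: £173,850 + £441,800 = £615,650
Enhancement: 20% of £615,650 = £123,130
Enhanced fine: £615,650 + £123,130 = £738,780
Cap at £596,550: £738,780 exceeds the cap → £596,550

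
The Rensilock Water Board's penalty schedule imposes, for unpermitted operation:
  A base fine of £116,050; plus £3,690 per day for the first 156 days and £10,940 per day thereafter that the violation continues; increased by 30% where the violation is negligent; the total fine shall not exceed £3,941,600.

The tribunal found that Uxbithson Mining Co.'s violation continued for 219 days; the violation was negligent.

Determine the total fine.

£1,795,183

First 156 days: 156 × £3,690 = £575,640
Remaining days: (219 − 156) × £10,940 = £689,220
Per-day component: £575,640 + £689,220 = £1,264,860
Base plus per-day: £116,050 + £1,264,860 = £1,380,910
Enhancement: 30% of £1,380,910 = £414,273
Enhanced fine: £1,380,910 + £414,273 = £1,795,183
Cap at £3,941,600: £1,795,183 is within the cap, no reduction.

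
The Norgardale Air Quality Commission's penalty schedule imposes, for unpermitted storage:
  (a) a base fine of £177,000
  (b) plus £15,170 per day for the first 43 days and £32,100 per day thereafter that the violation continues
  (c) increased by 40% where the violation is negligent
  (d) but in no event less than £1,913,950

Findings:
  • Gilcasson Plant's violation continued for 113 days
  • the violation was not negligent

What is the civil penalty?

£3,076,310

First 43 days: 43 × £15,170 = £652,310
Remaining days: (113 − 43) × £32,100 = £2,247,000
Per-day component: £652,310 + £2,247,000 = £2,899,310
Base plus per-day: £177,000 + £2,899,310 = £3,076,310
The violation was not negligent: no 40% increase.
Minimum £1,913,950: £3,076,310 meets the minimum, no increase.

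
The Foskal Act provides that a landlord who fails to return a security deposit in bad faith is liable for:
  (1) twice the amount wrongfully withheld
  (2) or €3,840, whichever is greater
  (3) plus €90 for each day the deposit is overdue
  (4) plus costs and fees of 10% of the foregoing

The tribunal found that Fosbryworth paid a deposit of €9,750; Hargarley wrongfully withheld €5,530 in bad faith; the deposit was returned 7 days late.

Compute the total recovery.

Doubled: 2 × €5,530 = €11,060
Minimum €3,840: €11,060 meets the minimum, no increase.
Late-return penalty: 7 × €90 = €630
Damages plus late penalty: €11,060 + €630 = €11,690
Costs and fees: 10% of €11,690 = €1,169
Total recovery: €11,690 + €1,169 = €12,859

€12,859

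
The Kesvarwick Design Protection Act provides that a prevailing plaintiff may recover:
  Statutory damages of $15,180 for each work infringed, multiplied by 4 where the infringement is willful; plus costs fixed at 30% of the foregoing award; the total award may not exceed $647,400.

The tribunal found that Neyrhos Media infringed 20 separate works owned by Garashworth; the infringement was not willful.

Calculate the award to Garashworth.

Statutory damages: 20 × $15,180 = $303,600
Infringement not willful: no ×4 enhancement.
Costs: 30% of $303,600 = $91,080
Award plus costs: $303,600 + $91,080 = $394,680
Cap at $647,400: $394,680 is within the cap, no reduction.

$394,680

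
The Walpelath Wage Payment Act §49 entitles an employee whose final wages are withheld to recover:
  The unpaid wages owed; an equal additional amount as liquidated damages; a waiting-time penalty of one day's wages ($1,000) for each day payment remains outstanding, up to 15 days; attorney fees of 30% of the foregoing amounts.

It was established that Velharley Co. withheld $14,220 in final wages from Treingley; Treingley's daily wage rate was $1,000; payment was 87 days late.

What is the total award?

$56,472

Liquidated damages (equal amount): $14,220
Penalty days: min(87, 15) = 15
Waiting-time penalty: 15 × $1,000 = $15,000
Subtotal: $14,220 + $14,220 + $15,000 = $43,440
Attorney fees: 30% of $43,440 = $13,032
Total award: $43,440 + $13,032 = $56,472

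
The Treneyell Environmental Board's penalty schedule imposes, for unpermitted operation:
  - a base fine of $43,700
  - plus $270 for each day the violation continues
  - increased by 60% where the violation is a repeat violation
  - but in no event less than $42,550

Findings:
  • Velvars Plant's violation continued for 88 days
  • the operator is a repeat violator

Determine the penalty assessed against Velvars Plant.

Per-day component: 88 × $270 = $23,760
Base plus per-day: $43,700 + $23,760 = $67,460
Enhancement: 60% of $67,460 = $40,476
Enhanced fine: $67,460 + $40,476 = $107,936
Minimum $42,550: $107,936 meets the minimum, no increase.

$107,936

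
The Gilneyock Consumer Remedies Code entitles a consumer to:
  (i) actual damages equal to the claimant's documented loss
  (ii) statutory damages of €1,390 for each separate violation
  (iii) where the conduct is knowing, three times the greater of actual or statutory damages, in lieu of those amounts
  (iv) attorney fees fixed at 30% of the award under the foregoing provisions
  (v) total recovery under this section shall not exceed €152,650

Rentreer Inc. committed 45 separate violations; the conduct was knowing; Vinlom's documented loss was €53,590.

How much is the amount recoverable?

Statutory damages: 45 × €1,390 = €62,550
Greater of actual damages (€53,590) or statutory damages (€62,550): €62,550
Trebled: 3 × €62,550 = €187,650
Attorney fees: 30% of €187,650 = €56,295
Total before cap: €187,650 + €56,295 = €243,945
Cap at €152,650: €243,945 exceeds the cap → €152,650

€152,650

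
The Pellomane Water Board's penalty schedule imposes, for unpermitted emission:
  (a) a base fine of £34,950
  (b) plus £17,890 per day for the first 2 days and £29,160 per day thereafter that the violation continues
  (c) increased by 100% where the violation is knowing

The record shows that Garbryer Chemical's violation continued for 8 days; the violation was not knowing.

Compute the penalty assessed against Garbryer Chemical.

£245,690

First 2 days: 2 × £17,890 = £35,780
Remaining days: (8 − 2) × £29,160 = £174,960
Per-day component: £35,780 + £174,960 = £210,740
Base plus per-day: £34,950 + £210,740 = £245,690
The violation was not knowing: no 100% increase.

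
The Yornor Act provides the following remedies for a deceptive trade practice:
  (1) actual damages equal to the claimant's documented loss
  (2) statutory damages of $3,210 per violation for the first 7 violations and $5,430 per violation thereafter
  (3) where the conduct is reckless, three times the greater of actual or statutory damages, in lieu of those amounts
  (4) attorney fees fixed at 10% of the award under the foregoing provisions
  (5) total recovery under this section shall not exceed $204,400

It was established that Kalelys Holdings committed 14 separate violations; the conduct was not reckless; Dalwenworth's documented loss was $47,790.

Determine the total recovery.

$119,097

First 7 violations: 7 × $3,210 = $22,470
Remaining violations: (14 − 7) × $5,430 = $38,010
Statutory damages: $22,470 + $38,010 = $60,480
Conduct not reckless: the in-lieu enhancement does not apply.
Actual plus statutory damages: $47,790 + $60,480 = $108,270
Attorney fees: 10% of $108,270 = $10,827
Total before cap: $108,270 + $10,827 = $119,097
Cap at $204,400: $119,097 is within the cap, no reduction.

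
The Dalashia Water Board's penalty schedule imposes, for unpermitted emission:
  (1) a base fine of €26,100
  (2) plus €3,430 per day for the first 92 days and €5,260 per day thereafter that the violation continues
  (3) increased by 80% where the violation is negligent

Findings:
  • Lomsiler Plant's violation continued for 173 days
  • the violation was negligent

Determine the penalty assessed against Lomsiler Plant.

€1,381,896

First 92 days: 92 × €3,430 = €315,560
Remaining days: (173 − 92) × €5,260 = €426,060
Per-day component: €315,560 + €426,060 = €741,620
Base plus per-day: €26,100 + €741,620 = €767,720
Enhancement: 80% of €767,720 = €614,176
Enhanced fine: €767,720 + €614,176 = €1,381,896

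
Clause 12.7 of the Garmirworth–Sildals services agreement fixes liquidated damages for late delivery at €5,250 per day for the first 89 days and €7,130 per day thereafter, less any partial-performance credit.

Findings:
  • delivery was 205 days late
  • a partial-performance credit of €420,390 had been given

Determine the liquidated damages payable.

First 89 days: 89 × €5,250 = €467,250
Remaining days: (205 − 89) × €7,130 = €827,080
Accrued per-day damages: €467,250 + €827,080 = €1,294,330
Less partial-performance credit: €1,294,330 − €420,390 = €873,940

€873,940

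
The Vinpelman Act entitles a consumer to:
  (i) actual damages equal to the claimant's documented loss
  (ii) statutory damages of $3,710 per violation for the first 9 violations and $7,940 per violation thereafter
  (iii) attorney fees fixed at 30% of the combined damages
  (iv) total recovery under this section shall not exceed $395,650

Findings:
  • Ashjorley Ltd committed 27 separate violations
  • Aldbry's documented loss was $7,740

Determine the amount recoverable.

First 9 violations: 9 × $3,710 = $33,390
Remaining violations: (27 − 9) × $7,940 = $142,920
Statutory damages: $33,390 + $142,920 = $176,310
Combined damages: $7,740 + $176,310 = $184,050
Attorney fees: 30% of $184,050 = $55,215
Total before cap: $184,050 + $55,215 = $239,265
Cap at $395,650: $239,265 is within the cap, no reduction.

$239,265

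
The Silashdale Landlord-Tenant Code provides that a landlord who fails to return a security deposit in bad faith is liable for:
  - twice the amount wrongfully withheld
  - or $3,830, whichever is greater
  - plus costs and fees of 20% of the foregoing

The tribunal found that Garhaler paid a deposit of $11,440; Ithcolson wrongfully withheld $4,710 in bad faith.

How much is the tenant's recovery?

Recovery: $11,304

Doubled: 2 × $4,710 = $9,420
Minimum $3,830: $9,420 meets the minimum, no increase.
Costs and fees: 20% of $9,420 = $1,884
Total recovery: $9,420 + $1,884 = $11,304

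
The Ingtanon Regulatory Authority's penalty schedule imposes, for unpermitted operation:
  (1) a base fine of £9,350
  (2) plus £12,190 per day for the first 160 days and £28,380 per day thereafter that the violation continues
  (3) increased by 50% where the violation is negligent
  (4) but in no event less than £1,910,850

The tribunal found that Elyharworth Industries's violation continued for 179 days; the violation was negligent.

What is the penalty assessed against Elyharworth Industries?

£3,748,455

First 160 days: 160 × £12,190 = £1,950,400
Remaining days: (179 − 160) × £28,380 = £539,220
Per-day component: £1,950,400 + £539,220 = £2,489,620
Base plus per-day: £9,350 + £2,489,620 = £2,498,970
Enhancement: 50% of £2,498,970 = £1,249,485
Enhanced fine: £2,498,970 + £1,249,485 = £3,748,455
Minimum £1,910,850: £3,748,455 meets the minimum, no increase.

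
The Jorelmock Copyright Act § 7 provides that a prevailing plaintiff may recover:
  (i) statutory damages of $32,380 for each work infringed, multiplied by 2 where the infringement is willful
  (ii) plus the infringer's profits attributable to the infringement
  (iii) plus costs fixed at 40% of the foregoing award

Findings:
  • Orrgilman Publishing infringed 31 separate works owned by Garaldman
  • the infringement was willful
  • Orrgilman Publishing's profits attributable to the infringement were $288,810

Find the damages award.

$3,214,918

Statutory damages: 31 × $32,380 = $1,003,780
Doubled: 2 × $1,003,780 = $2,007,560
Combined award: $2,007,560 + $288,810 = $2,296,370
Costs: 40% of $2,296,370 = $918,548
Award plus costs: $2,296,370 + $918,548 = $3,214,918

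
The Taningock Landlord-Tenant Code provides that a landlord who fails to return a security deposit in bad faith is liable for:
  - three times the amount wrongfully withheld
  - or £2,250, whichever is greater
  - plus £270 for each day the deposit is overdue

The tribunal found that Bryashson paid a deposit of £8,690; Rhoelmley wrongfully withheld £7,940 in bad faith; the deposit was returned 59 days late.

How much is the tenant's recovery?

Trebled: 3 × £7,940 = £23,820
Minimum £2,250: £23,820 meets the minimum, no increase.
Late-return penalty: 59 × £270 = £15,930
Damages plus late penalty: £23,820 + £15,930 = £39,750

£39,750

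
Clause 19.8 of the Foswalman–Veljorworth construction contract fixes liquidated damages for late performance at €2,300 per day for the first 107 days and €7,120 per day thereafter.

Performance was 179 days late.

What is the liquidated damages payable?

€758,740

First 107 days: 107 × €2,300 = €246,100
Remaining days: (179 − 107) × €7,120 = €512,640
Accrued per-day damages: €246,100 + €512,640 = €758,740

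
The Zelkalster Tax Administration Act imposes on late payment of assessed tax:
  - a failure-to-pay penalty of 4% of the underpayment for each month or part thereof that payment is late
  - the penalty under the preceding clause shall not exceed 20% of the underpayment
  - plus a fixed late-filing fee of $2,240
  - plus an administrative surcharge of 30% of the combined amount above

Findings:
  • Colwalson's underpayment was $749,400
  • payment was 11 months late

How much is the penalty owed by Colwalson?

Accrued rate: 4% × 11 = 44%, capped at 20% → 20%
Failure-to-pay penalty: 20% of $749,400 = $149,880
Penalty before surcharge: $149,880 + $2,240 = $152,120
Administrative surcharge: 30% of $152,120 = $45,636
Total penalty: $152,120 + $45,636 = $197,756

Penalty: $197,756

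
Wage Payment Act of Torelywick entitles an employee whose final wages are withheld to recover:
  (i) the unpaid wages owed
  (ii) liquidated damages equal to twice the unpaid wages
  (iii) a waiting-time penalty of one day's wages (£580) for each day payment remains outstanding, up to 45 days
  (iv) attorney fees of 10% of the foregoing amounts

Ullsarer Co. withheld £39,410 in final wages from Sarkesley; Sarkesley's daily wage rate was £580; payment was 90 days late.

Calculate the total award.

£158,763

Doubled: 2 × £39,410 = £78,820
Penalty days: min(90, 45) = 45
Waiting-time penalty: 45 × £580 = £26,100
Subtotal: £39,410 + £78,820 + £26,100 = £144,330
Attorney fees: 10% of £144,330 = £14,433
Total award: £144,330 + £14,433 = £158,763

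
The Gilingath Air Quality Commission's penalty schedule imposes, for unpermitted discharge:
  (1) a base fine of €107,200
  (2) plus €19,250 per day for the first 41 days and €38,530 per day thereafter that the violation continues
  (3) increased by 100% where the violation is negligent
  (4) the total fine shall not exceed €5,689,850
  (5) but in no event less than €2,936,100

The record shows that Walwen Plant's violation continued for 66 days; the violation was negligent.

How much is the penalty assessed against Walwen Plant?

First 41 days: 41 × €19,250 = €789,250
Remaining days: (66 − 41) × €38,530 = €963,250
Per-day component: €789,250 + €963,250 = €1,752,500
Base plus per-day: €107,200 + €1,752,500 = €1,859,700
Enhancement: 100% of €1,859,700 = €1,859,700
Enhanced fine: €1,859,700 + €1,859,700 = €3,719,400
Cap at €5,689,850: €3,719,400 is within the cap, no reduction.
Minimum €2,936,100: €3,719,400 meets the minimum, no increase.

€3,719,400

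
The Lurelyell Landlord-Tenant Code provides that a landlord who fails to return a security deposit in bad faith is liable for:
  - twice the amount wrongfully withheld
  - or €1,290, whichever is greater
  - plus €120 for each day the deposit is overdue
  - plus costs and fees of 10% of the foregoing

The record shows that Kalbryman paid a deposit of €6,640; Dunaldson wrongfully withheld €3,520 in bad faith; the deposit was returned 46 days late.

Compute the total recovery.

€13,816

Doubled: 2 × €3,520 = €7,040
Minimum €1,290: €7,040 meets the minimum, no increase.
Late-return penalty: 46 × €120 = €5,520
Damages plus late penalty: €7,040 + €5,520 = €12,560
Costs and fees: 10% of €12,560 = €1,256
Total recovery: €12,560 + €1,256 = €13,816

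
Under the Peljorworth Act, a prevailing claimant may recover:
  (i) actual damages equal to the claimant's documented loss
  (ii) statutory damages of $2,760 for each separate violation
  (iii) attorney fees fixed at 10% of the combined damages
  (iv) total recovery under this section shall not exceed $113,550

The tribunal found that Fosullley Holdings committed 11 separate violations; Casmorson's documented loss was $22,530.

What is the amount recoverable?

$58,179

Statutory damages: 11 × $2,760 = $30,360
Combined damages: $22,530 + $30,360 = $52,890
Attorney fees: 10% of $52,890 = $5,289
Total before cap: $52,890 + $5,289 = $58,179
Cap at $113,550: $58,179 is within the cap, no reduction.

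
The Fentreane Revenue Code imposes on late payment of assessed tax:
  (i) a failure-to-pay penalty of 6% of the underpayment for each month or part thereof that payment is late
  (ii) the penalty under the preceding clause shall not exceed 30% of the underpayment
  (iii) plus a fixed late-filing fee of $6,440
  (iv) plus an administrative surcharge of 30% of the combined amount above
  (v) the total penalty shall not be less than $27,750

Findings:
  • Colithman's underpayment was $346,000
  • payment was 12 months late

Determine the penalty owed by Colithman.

$143,312

Accrued rate: 6% × 12 = 72%, capped at 30% → 30%
Failure-to-pay penalty: 30% of $346,000 = $103,800
Penalty before surcharge: $103,800 + $6,440 = $110,240
Administrative surcharge: 30% of $110,240 = $33,072
Total penalty: $110,240 + $33,072 = $143,312
Minimum $27,750: $143,312 meets the minimum, no increase.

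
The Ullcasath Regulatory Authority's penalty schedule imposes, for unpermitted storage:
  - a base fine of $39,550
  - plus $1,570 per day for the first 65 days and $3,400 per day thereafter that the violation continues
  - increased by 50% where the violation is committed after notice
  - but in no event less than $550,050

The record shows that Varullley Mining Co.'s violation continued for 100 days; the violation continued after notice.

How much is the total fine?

$550,050

First 65 days: 65 × $1,570 = $102,050
Remaining days: (100 − 65) × $3,400 = $119,000
Per-day component: $102,050 + $119,000 = $221,050
Base plus per-day: $39,550 + $221,050 = $260,600
Enhancement: 50% of $260,600 = $130,300
Enhanced fine: $260,600 + $130,300 = $390,900
Minimum $550,050: $390,900 is below the minimum → $550,050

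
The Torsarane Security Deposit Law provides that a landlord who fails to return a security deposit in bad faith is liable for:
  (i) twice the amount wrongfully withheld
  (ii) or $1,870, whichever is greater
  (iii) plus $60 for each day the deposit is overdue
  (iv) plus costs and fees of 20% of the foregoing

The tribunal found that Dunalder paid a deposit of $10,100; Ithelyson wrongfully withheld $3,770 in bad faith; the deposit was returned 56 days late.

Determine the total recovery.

Recovery: $13,080

Doubled: 2 × $3,770 = $7,540
Minimum $1,870: $7,540 meets the minimum, no increase.
Late-return penalty: 56 × $60 = $3,360
Damages plus late penalty: $7,540 + $3,360 = $10,900
Costs and fees: 20% of $10,900 = $2,180
Total recovery: $10,900 + $2,180 = $13,080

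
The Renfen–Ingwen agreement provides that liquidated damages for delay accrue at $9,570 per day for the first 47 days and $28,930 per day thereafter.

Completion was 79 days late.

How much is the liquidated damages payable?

First 47 days: 47 × $9,570 = $449,790
Remaining days: (79 − 47) × $28,930 = $925,760
Accrued per-day damages: $449,790 + $925,760 = $1,375,550

$1,375,550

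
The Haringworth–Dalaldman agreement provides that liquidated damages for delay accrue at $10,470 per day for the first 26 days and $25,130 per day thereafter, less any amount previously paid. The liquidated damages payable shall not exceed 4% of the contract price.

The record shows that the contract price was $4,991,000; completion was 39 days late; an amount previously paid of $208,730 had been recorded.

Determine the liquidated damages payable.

$199,640

First 26 days: 26 × $10,470 = $272,220
Remaining days: (39 − 26) × $25,130 = $326,690
Accrued per-day damages: $272,220 + $326,690 = $598,910
Less amount previously paid: $598,910 − $208,730 = $390,180
Cap: 4% of $4,991,000 = $199,640
Cap at $199,640: $390,180 exceeds the cap → $199,640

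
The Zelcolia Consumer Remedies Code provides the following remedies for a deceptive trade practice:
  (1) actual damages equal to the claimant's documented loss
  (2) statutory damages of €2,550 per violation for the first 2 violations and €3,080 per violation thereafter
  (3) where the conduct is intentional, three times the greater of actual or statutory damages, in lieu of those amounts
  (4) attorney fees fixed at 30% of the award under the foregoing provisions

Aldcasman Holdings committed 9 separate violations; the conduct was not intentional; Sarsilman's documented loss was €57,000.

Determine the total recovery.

€108,758

First 2 violations: 2 × €2,550 = €5,100
Remaining violations: (9 − 2) × €3,080 = €21,560
Statutory damages: €5,100 + €21,560 = €26,660
Conduct not intentional: the in-lieu enhancement does not apply.
Actual plus statutory damages: €57,000 + €26,660 = €83,660
Attorney fees: 30% of €83,660 = €25,098
Total recovery: €83,660 + €25,098 = €108,758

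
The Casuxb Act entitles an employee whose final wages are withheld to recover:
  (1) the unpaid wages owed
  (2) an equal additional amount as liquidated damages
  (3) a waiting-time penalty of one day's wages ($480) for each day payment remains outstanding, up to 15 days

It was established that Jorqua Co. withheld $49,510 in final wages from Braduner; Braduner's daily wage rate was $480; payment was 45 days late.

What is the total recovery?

Liquidated damages (equal amount): $49,510
Penalty days: min(45, 15) = 15
Waiting-time penalty: 15 × $480 = $7,200
Total award: $49,510 + $49,510 + $7,200 = $106,220

$106,220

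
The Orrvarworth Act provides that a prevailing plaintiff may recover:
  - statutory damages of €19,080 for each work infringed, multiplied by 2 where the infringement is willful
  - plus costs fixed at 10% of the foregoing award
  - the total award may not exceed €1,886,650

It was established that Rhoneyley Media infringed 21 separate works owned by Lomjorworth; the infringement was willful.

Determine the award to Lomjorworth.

€881,496

Statutory damages: 21 × €19,080 = €400,680
Doubled: 2 × €400,680 = €801,360
Costs: 10% of €801,360 = €80,136
Award plus costs: €801,360 + €80,136 = €881,496
Cap at €1,886,650: €881,496 is within the cap, no reduction.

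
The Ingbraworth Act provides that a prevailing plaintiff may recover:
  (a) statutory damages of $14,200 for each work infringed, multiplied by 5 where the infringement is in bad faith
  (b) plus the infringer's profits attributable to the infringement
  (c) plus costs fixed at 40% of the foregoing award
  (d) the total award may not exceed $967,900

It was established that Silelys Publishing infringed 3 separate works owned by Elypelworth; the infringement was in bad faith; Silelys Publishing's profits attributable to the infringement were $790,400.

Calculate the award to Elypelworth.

Statutory damages: 3 × $14,200 = $42,600
Multiplied by 5: 5 × $42,600 = $213,000
Combined award: $213,000 + $790,400 = $1,003,400
Costs: 40% of $1,003,400 = $401,360
Award plus costs: $1,003,400 + $401,360 = $1,404,760
Cap at $967,900: $1,404,760 exceeds the cap → $967,900

$967,900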